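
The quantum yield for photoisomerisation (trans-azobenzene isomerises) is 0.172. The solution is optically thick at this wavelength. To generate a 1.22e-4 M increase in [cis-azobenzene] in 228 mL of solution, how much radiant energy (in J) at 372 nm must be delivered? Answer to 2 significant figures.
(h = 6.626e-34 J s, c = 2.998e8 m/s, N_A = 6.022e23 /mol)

52 J

Product: (1.22e-4 M)(0.228 L) = 2.782e-5 mol.
Photons that must be absorbed: 2.782e-5 / 0.172 = 1.617e-4 mol.
Photon energy: hc/λ = 5.340e-19 J; per mole, 3.216e5 J mol⁻¹.
Energy required: 1.617e-4 × 3.216e5 = 52 J.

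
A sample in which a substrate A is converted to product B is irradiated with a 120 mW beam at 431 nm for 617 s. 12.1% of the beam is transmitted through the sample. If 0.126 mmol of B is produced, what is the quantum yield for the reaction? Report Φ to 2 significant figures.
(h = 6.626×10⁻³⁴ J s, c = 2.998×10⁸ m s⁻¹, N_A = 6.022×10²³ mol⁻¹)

Φ = 0.54

Product: 0.126 mmol = 1.26×10⁻⁴ mol.
Photon energy at 431 nm: hc/λ = (6.626×10⁻³⁴)(2.998×10⁸)/(431×10⁻⁹) = 4.609×10⁻¹⁹ J.
Energy delivered: (120 mW)(617 s) = 74.04 J.
Photons incident: 74.04 / 4.609×10⁻¹⁹ = 1.606×10²⁰, i.e. 1.606×10²⁰/6.022×10²³ = 2.667×10⁻⁴ mol.
Fraction absorbed: 1 − 12.1/100 = 0.8790.
Photons absorbed: 0.8790 × 2.667×10⁻⁴ = 2.344×10⁻⁴ mol.
Φ = 1.26×10⁻⁴ mol / 2.344×10⁻⁴ mol photons = 0.54.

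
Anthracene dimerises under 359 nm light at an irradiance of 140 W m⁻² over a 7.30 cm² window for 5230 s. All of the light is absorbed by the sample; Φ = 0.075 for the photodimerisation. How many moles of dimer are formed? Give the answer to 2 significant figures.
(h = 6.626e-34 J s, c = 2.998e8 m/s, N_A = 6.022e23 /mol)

Photon energy at 359 nm: hc/λ = (6.626e-34)(2.998e8)/(359e-9) = 5.533e-19 J.
Energy delivered: (140 W m⁻²)(7.30e-4 m²)(5230 s) = 534.5 J.
Photons incident: 534.5 / 5.533e-19 = 9.660e20, i.e. 9.660e20/6.022e23 = 0.001604 mol.
Product: Φ × n_abs = 0.075 × 0.001604 = 1.203e-4 mol.

1.2e-4 mol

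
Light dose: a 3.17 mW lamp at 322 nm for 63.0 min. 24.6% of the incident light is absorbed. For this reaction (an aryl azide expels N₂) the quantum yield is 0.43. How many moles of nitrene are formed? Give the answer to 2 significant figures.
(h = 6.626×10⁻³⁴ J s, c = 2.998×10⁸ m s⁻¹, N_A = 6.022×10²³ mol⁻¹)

Photon energy at 322 nm: hc/λ = (6.626×10⁻³⁴)(2.998×10⁸)/(322×10⁻⁹) = 6.169×10⁻¹⁹ J.
Energy delivered: (3.17 mW)(3780 s) = 11.98 J.
Photons incident: 11.98 / 6.169×10⁻¹⁹ = 1.942×10¹⁹, i.e. 1.942×10¹⁹/6.022×10²³ = 3.225×10⁻⁵ mol.
Photons absorbed: 0.246 × 3.225×10⁻⁵ = 7.934×10⁻⁶ mol.
Product: Φ × n_abs = 0.43 × 7.934×10⁻⁶ = 3.412×10⁻⁶ mol.

3.4×10⁻⁶ mol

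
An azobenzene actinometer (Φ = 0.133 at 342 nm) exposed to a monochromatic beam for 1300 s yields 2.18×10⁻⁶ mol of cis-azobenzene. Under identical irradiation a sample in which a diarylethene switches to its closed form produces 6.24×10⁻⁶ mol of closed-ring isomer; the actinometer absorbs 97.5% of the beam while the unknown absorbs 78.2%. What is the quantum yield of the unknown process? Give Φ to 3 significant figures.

Photons absorbed by the actinometer: 2.18×10⁻⁶ / 0.133 = 1.639×10⁻⁵ mol.
Incident flux: 1.639×10⁻⁵ / 0.975 = 1.681×10⁻⁵ einstein.
Absorbed by unknown: 0.782 × 1.681×10⁻⁵ = 1.315×10⁻⁵ mol.
Φ(unknown) = 6.24×10⁻⁶ / 1.315×10⁻⁵ = 0.475.

Φ = 0.475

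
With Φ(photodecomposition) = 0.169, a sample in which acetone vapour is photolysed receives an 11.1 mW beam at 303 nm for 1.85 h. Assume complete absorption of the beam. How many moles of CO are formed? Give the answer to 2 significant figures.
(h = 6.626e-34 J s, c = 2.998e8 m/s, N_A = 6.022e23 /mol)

3.2e-5 mol

Photon energy at 303 nm: hc/λ = (6.626e-34)(2.998e8)/(303e-9) = 6.556e-19 J.
Energy delivered: (11.1 mW)(6660 s) = 73.93 J.
Photons incident: 73.93 / 6.556e-19 = 1.128e20, i.e. 1.128e20/6.022e23 = 1.873e-4 mol.
Product: Φ × n_abs = 0.169 × 1.873e-4 = 3.165e-5 mol.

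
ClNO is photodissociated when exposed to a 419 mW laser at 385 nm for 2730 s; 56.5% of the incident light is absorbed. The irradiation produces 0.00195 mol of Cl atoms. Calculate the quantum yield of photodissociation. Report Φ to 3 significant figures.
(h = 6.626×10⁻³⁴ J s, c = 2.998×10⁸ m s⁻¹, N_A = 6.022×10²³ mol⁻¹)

Φ = 0.938

Photon energy at 385 nm: hc/λ = (6.626×10⁻³⁴)(2.998×10⁸)/(385×10⁻⁹) = 5.160×10⁻¹⁹ J.
Energy delivered: (419 mW)(2730 s) = 1144 J.
Photons incident: 1144 / 5.160×10⁻¹⁹ = 2.217×10²¹, i.e. 2.217×10²¹/6.022×10²³ = 0.003682 mol.
Photons absorbed: 0.565 × 0.003682 = 0.002080 mol.
Φ = 0.00195 mol / 0.002080 mol photons = 0.938.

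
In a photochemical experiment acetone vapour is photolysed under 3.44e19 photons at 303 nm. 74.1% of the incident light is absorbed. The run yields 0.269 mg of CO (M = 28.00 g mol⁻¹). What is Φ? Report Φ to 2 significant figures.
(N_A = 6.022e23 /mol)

Φ = 0.23

Product: 0.269 mg / 28.00 g mol⁻¹ = 9.607e-6 mol.
Moles of photons: 3.44e19 / 6.022e23 = 5.712e-5 mol.
Photons absorbed: 0.741 × 5.712e-5 = 4.233e-5 mol.
Φ = 9.607e-6 mol / 4.233e-5 mol photons = 0.23.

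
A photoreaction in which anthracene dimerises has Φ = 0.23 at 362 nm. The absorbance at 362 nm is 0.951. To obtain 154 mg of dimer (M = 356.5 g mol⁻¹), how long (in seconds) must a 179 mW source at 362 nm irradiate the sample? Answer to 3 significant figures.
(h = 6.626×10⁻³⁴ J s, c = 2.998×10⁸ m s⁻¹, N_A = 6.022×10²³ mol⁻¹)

Product: 154 mg / 356.5 g mol⁻¹ = 4.320×10⁻⁴ mol.
Photons that must be absorbed: 4.320×10⁻⁴ / 0.23 = 0.001878 mol.
Fraction absorbed: 1 − 10^(−0.951) = 0.8881.
Incident photons needed: 0.001878 / 0.8881 = 0.002115 mol.
Photon energy: hc/λ = 5.487×10⁻¹⁹ J; per mole, 3.304×10⁵ J mol⁻¹.
Energy required: 0.002115 × 3.304×10⁵ = 698.8 J.
Time: 698.8 J / 0.179 W = 3900 s.

t ≈ 3900 s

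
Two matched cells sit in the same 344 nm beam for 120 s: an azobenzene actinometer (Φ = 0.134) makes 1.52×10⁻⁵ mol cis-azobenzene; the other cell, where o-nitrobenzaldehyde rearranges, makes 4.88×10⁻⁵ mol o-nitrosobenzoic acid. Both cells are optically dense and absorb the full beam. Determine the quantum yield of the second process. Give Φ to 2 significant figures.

Φ = 0.43

Photons absorbed by the actinometer: 1.52×10⁻⁵ / 0.134 = 1.134×10⁻⁴ mol.
Φ(unknown) = 4.88×10⁻⁵ / 1.134×10⁻⁴ = 0.43.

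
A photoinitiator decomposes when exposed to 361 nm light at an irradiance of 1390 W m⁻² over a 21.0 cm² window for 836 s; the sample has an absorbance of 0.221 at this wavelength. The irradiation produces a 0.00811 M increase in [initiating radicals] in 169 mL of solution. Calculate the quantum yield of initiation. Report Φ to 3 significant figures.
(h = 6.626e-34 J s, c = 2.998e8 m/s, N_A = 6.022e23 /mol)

Product: (0.00811 M)(0.169 L) = 0.001371 mol.
Photon energy at 361 nm: hc/λ = (6.626e-34)(2.998e8)/(361e-9) = 5.503e-19 J.
Energy delivered: (1390 W m⁻²)(21.0e-4 m²)(836 s) = 2440 J.
Photons incident: 2440 / 5.503e-19 = 4.434e21, i.e. 4.434e21/6.022e23 = 0.007363 mol.
Fraction absorbed: 1 − 10^(−0.221) = 0.3988.
Photons absorbed: 0.3988 × 0.007363 = 0.002936 mol.
Φ = 0.001371 mol / 0.002936 mol photons = 0.467.

Φ = 0.467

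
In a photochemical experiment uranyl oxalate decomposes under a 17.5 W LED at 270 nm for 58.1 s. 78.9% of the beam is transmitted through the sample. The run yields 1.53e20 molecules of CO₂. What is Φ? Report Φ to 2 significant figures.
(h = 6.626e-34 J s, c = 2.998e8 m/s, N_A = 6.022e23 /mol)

Φ = 0.52

Product: 1.53e20 / 6.022e23 = 2.541e-4 mol.
Photon energy at 270 nm: hc/λ = (6.626e-34)(2.998e8)/(270e-9) = 7.357e-19 J.
Energy delivered: (17.5 W)(58.1 s) = 1017 J.
Photons incident: 1017 / 7.357e-19 = 1.382e21, i.e. 1.382e21/6.022e23 = 0.002295 mol.
Fraction absorbed: 1 − 78.9/100 = 0.2110.
Photons absorbed: 0.2110 × 0.002295 = 4.842e-4 mol.
Φ = 2.541e-4 mol / 4.842e-4 mol photons = 0.52.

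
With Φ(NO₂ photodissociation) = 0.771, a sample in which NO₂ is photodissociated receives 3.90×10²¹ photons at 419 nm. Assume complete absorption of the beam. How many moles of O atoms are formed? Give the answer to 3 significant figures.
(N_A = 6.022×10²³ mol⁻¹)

0.00499 mol

Moles of photons: 3.90×10²¹ / 6.022×10²³ = 0.006476 mol.
Product: Φ × n_abs = 0.771 × 0.006476 = 0.004993 mol.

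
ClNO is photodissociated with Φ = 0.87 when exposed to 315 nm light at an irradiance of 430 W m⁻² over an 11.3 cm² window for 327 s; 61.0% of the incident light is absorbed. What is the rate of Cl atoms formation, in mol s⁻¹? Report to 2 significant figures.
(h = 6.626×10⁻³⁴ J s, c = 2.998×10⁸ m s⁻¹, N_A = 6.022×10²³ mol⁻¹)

Photon energy at 315 nm: hc/λ = (6.626×10⁻³⁴)(2.998×10⁸)/(315×10⁻⁹) = 6.306×10⁻¹⁹ J.
Energy delivered: (430 W m⁻²)(11.3×10⁻⁴ m²)(327 s) = 158.9 J.
Photons incident: 158.9 / 6.306×10⁻¹⁹ = 2.520×10²⁰, i.e. 2.520×10²⁰/6.022×10²³ = 4.185×10⁻⁴ mol.
Photons absorbed: 0.610 × 4.185×10⁻⁴ = 2.553×10⁻⁴ mol.
Product formed: 0.87 × 2.553×10⁻⁴ = 2.221×10⁻⁴ mol.
Rate: 2.221×10⁻⁴ / 327 s = 6.8×10⁻⁷ mol s⁻¹.

6.8×10⁻⁷ mol s⁻¹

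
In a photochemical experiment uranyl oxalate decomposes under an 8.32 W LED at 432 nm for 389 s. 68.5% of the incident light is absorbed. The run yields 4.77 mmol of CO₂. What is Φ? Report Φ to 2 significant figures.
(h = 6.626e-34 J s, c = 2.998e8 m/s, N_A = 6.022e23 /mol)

Product: 4.77 mmol = 0.00477 mol.
Photon energy at 432 nm: hc/λ = (6.626e-34)(2.998e8)/(432e-9) = 4.598e-19 J.
Energy delivered: (8.32 W)(389 s) = 3236 J.
Photons incident: 3236 / 4.598e-19 = 7.038e21, i.e. 7.038e21/6.022e23 = 0.01169 mol.
Photons absorbed: 0.685 × 0.01169 = 0.008008 mol.
Φ = 0.00477 mol / 0.008008 mol photons = 0.60.

Φ = 0.60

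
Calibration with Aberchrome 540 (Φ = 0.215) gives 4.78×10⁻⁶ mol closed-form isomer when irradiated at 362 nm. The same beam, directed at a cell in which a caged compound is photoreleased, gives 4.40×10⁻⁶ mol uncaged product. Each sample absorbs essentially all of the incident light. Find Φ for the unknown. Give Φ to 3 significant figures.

Φ = 0.198

Photons absorbed by the actinometer: 4.78×10⁻⁶ / 0.215 = 2.223×10⁻⁵ mol.
Φ(unknown) = 4.40×10⁻⁶ / 2.223×10⁻⁵ = 0.198.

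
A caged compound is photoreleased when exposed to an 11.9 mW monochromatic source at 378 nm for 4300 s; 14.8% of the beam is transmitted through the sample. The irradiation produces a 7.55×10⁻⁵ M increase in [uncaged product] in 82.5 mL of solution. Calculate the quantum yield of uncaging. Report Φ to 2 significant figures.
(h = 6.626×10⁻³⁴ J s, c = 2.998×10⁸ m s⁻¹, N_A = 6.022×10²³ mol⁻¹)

Φ = 0.045

Product: (7.55×10⁻⁵ M)(0.0825 L) = 6.229×10⁻⁶ mol.
Photon energy at 378 nm: hc/λ = (6.626×10⁻³⁴)(2.998×10⁸)/(378×10⁻⁹) = 5.255×10⁻¹⁹ J.
Energy delivered: (11.9 mW)(4300 s) = 51.17 J.
Photons incident: 51.17 / 5.255×10⁻¹⁹ = 9.737×10¹⁹, i.e. 9.737×10¹⁹/6.022×10²³ = 1.617×10⁻⁴ mol.
Fraction absorbed: 1 − 14.8/100 = 0.8520.
Photons absorbed: 0.8520 × 1.617×10⁻⁴ = 1.378×10⁻⁴ mol.
Φ = 6.229×10⁻⁶ mol / 1.378×10⁻⁴ mol photons = 0.045.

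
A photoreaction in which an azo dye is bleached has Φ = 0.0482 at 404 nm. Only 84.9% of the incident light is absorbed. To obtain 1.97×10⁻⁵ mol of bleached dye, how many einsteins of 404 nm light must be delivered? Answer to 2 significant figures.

Photons that must be absorbed: 1.97×10⁻⁵ / 0.0482 = 4.087×10⁻⁴ mol.
Incident photons needed: 4.087×10⁻⁴ / 0.849 = 4.814×10⁻⁴ mol.

4.8×10⁻⁴ einstein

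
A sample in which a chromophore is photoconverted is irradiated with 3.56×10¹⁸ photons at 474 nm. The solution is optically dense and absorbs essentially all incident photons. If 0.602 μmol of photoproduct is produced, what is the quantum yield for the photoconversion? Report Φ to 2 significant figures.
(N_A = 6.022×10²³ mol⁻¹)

Product: 0.602 μmol = 6.02×10⁻⁷ mol.
Moles of photons: 3.56×10¹⁸ / 6.022×10²³ = 5.912×10⁻⁶ mol.
Φ = 6.02×10⁻⁷ mol / 5.912×10⁻⁶ mol photons = 0.10.

Φ = 0.10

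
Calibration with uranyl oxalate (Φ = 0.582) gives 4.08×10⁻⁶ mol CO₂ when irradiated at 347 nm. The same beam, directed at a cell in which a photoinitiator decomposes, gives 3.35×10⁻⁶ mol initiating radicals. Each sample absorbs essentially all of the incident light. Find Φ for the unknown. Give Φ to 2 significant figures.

Photons absorbed by the actinometer: 4.08×10⁻⁶ / 0.582 = 7.010×10⁻⁶ mol.
Φ(unknown) = 3.35×10⁻⁶ / 7.010×10⁻⁶ = 0.48.

Φ = 0.48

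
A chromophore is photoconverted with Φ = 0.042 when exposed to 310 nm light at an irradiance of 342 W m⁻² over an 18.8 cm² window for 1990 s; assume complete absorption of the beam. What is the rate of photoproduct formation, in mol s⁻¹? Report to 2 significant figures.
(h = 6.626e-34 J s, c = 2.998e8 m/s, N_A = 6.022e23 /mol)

Photon energy at 310 nm: hc/λ = (6.626e-34)(2.998e8)/(310e-9) = 6.408e-19 J.
Energy delivered: (342 W m⁻²)(18.8e-4 m²)(1990 s) = 1279 J.
Photons incident: 1279 / 6.408e-19 = 1.996e21, i.e. 1.996e21/6.022e23 = 0.003315 mol.
Product formed: 0.042 × 0.003315 = 1.392e-4 mol.
Rate: 1.392e-4 / 1990 s = 7.0e-8 mol s⁻¹.

7.0e-8 mol s⁻¹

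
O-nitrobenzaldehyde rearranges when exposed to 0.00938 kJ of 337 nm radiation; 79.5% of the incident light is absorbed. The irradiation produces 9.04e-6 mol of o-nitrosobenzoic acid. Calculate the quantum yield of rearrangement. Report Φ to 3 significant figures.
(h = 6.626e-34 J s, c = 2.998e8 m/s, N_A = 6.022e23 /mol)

Φ = 0.430

Photon energy at 337 nm: hc/λ = (6.626e-34)(2.998e8)/(337e-9) = 5.895e-19 J.
Incident energy: 0.00938 kJ = 9.38 J.
Photons incident: 9.38 / 5.895e-19 = 1.591e19, i.e. 1.591e19/6.022e23 = 2.642e-5 mol.
Photons absorbed: 0.795 × 2.642e-5 = 2.100e-5 mol.
Φ = 9.04e-6 mol / 2.100e-5 mol photons = 0.430.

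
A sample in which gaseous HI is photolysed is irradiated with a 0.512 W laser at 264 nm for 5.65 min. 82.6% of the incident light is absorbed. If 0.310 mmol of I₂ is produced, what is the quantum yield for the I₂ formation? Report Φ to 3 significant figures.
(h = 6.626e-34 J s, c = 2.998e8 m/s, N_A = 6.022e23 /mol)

Product: 0.310 mmol = 3.10e-4 mol.
Photon energy at 264 nm: hc/λ = (6.626e-34)(2.998e8)/(264e-9) = 7.525e-19 J.
Energy delivered: (0.512 W)(339 s) = 173.6 J.
Photons incident: 173.6 / 7.525e-19 = 2.307e20, i.e. 2.307e20/6.022e23 = 3.831e-4 mol.
Photons absorbed: 0.826 × 3.831e-4 = 3.164e-4 mol.
Φ = 3.10e-4 mol / 3.164e-4 mol photons = 0.980.

Φ = 0.980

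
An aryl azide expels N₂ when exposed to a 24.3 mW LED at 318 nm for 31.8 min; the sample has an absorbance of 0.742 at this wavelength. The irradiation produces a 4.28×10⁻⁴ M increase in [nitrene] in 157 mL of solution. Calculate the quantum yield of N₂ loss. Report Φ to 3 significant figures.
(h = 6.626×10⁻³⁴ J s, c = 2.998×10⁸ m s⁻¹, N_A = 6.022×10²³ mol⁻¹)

Product: (4.28×10⁻⁴ M)(0.157 L) = 6.720×10⁻⁵ mol.
Photon energy at 318 nm: hc/λ = (6.626×10⁻³⁴)(2.998×10⁸)/(318×10⁻⁹) = 6.247×10⁻¹⁹ J.
Energy delivered: (24.3 mW)(1908 s) = 46.36 J.
Photons incident: 46.36 / 6.247×10⁻¹⁹ = 7.421×10¹⁹, i.e. 7.421×10¹⁹/6.022×10²³ = 1.232×10⁻⁴ mol.
Fraction absorbed: 1 − 10^(−0.742) = 0.8189.
Photons absorbed: 0.8189 × 1.232×10⁻⁴ = 1.009×10⁻⁴ mol.
Φ = 6.720×10⁻⁵ mol / 1.009×10⁻⁴ mol photons = 0.666.

Φ = 0.666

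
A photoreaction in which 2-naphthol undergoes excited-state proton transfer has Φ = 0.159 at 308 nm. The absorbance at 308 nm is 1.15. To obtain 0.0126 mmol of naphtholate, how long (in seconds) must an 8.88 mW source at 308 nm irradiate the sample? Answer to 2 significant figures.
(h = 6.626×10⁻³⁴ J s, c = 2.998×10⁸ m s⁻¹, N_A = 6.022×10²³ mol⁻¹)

t ≈ 3700 s

Product: 0.0126 mmol = 1.26×10⁻⁵ mol.
Photons that must be absorbed: 1.26×10⁻⁵ / 0.159 = 7.925×10⁻⁵ mol.
Fraction absorbed: 1 − 10^(−1.15) = 0.9292.
Incident photons needed: 7.925×10⁻⁵ / 0.9292 = 8.529×10⁻⁵ mol.
Photon energy: hc/λ = 6.450×10⁻¹⁹ J; per mole, 3.884×10⁵ J mol⁻¹.
Energy required: 8.529×10⁻⁵ × 3.884×10⁵ = 33.13 J.
Time: 33.13 J / 0.00888 W = 3700 s.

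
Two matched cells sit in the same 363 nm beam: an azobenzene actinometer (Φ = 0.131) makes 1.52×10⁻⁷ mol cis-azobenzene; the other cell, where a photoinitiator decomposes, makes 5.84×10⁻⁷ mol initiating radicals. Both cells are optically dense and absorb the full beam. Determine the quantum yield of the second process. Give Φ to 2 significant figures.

Φ = 0.50

Photons absorbed by the actinometer: 1.52×10⁻⁷ / 0.131 = 1.160×10⁻⁶ mol.
Φ(unknown) = 5.84×10⁻⁷ / 1.160×10⁻⁶ = 0.50.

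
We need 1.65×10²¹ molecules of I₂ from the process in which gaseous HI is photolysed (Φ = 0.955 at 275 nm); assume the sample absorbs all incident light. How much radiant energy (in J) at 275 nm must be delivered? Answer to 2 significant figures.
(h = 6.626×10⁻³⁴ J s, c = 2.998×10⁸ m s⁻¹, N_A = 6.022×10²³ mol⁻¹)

1200 J

Product: 1.65×10²¹ / 6.022×10²³ = 0.002740 mol.
Photons that must be absorbed: 0.002740 / 0.955 = 0.002869 mol.
Photon energy: hc/λ = 7.224×10⁻¹⁹ J; per mole, 4.350×10⁵ J mol⁻¹.
Energy required: 0.002869 × 4.350×10⁵ = 1200 J.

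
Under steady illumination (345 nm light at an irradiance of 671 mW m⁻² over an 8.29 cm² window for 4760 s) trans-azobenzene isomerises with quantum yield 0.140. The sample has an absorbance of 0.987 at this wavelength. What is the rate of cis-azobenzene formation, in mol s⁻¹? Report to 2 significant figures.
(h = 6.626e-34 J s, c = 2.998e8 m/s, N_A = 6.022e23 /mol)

Photon energy at 345 nm: hc/λ = (6.626e-34)(2.998e8)/(345e-9) = 5.758e-19 J.
Energy delivered: (671 mW m⁻²)(8.29e-4 m²)(4760 s) = 2.648 J.
Photons incident: 2.648 / 5.758e-19 = 4.599e18, i.e. 4.599e18/6.022e23 = 7.637e-6 mol.
Fraction absorbed: 1 − 10^(−0.987) = 0.8970.
Photons absorbed: 0.8970 × 7.637e-6 = 6.850e-6 mol.
Product formed: 0.140 × 6.850e-6 = 9.590e-7 mol.
Rate: 9.590e-7 / 4760 s = 2.0e-10 mol s⁻¹.

2.0e-10 mol s⁻¹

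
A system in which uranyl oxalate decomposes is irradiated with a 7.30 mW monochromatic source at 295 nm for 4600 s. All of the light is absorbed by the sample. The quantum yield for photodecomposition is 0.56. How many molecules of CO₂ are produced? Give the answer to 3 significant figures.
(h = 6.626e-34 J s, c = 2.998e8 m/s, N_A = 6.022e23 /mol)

Photon energy at 295 nm: hc/λ = (6.626e-34)(2.998e8)/(295e-9) = 6.734e-19 J.
Energy delivered: (7.30 mW)(4600 s) = 33.58 J.
Photons incident: 33.58 / 6.734e-19 = 4.987e19, i.e. 4.987e19/6.022e23 = 8.281e-5 mol.
Product: Φ × n_abs = 0.56 × 8.281e-5 = 4.637e-5 mol.
As a count: 4.637e-5 × 6.022e23 = 2.79e19.

2.79e19 molecules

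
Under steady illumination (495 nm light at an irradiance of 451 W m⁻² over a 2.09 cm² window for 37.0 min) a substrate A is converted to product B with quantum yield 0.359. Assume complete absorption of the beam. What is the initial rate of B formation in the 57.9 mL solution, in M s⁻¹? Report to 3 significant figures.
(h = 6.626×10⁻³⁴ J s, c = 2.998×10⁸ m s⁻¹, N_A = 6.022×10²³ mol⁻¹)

2.42×10⁻⁶ M s⁻¹

Photon energy at 495 nm: hc/λ = (6.626×10⁻³⁴)(2.998×10⁸)/(495×10⁻⁹) = 4.013×10⁻¹⁹ J.
Energy delivered: (451 W m⁻²)(2.09×10⁻⁴ m²)(2220 s) = 209.3 J.
Photons incident: 209.3 / 4.013×10⁻¹⁹ = 5.216×10²⁰, i.e. 5.216×10²⁰/6.022×10²³ = 8.662×10⁻⁴ mol.
Product formed: 0.359 × 8.662×10⁻⁴ = 3.110×10⁻⁴ mol.
Rate: 3.110×10⁻⁴ mol / (2220 s × 0.0579 L) = 2.42×10⁻⁶ M s⁻¹.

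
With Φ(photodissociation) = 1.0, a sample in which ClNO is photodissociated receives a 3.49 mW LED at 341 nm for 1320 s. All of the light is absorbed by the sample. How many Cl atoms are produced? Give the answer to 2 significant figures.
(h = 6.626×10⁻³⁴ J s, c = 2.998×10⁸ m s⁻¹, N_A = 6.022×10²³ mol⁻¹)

7.9×10¹⁸ atoms

Photon energy at 341 nm: hc/λ = (6.626×10⁻³⁴)(2.998×10⁸)/(341×10⁻⁹) = 5.825×10⁻¹⁹ J.
Energy delivered: (3.49 mW)(1320 s) = 4.607 J.
Photons incident: 4.607 / 5.825×10⁻¹⁹ = 7.909×10¹⁸, i.e. 7.909×10¹⁸/6.022×10²³ = 1.313×10⁻⁵ mol.
Product: Φ × n_abs = 1.0 × 1.313×10⁻⁵ = 1.313×10⁻⁵ mol.
As a count: 1.313×10⁻⁵ × 6.022×10²³ = 7.9×10¹⁸.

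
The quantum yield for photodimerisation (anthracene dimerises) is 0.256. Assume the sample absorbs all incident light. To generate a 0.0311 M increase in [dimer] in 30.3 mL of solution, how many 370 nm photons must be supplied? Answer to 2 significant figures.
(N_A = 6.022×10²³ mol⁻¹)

2.2×10²¹ photons

Product: (0.0311 M)(0.0303 L) = 9.423×10⁻⁴ mol.
Photons that must be absorbed: 9.423×10⁻⁴ / 0.256 = 0.003681 mol.
Photon count: 0.003681 × 6.022×10²³ = 2.2×10²¹.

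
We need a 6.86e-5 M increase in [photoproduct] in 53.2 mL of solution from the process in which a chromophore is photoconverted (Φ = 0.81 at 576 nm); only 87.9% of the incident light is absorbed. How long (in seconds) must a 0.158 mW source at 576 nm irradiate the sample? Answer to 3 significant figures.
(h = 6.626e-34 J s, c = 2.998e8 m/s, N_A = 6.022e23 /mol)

t ≈ 6740 s

Product: (6.86e-5 M)(0.0532 L) = 3.650e-6 mol.
Photons that must be absorbed: 3.650e-6 / 0.81 = 4.506e-6 mol.
Incident photons needed: 4.506e-6 / 0.879 = 5.126e-6 mol.
Photon energy: hc/λ = 3.449e-19 J; per mole, 2.077e5 J mol⁻¹.
Energy required: 5.126e-6 × 2.077e5 = 1.065 J.
Time: 1.065 J / 0.000158 W = 6740 s.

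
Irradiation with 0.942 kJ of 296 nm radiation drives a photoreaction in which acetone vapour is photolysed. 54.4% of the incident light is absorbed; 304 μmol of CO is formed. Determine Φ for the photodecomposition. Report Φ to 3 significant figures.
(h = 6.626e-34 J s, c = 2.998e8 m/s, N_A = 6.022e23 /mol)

Φ = 0.240

Product: 304 μmol = 3.04e-4 mol.
Photon energy at 296 nm: hc/λ = (6.626e-34)(2.998e8)/(296e-9) = 6.711e-19 J.
Incident energy: 0.942 kJ = 942 J.
Photons incident: 942 / 6.711e-19 = 1.404e21, i.e. 1.404e21/6.022e23 = 0.002331 mol.
Photons absorbed: 0.544 × 0.002331 = 0.001268 mol.
Φ = 3.04e-4 mol / 0.001268 mol photons = 0.240.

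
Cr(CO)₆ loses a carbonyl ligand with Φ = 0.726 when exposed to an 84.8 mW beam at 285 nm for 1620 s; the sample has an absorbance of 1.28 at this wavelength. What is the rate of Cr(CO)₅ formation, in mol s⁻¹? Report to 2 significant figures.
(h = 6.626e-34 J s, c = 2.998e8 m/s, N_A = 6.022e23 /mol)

1.4e-7 mol s⁻¹

Photon energy at 285 nm: hc/λ = (6.626e-34)(2.998e8)/(285e-9) = 6.970e-19 J.
Energy delivered: (84.8 mW)(1620 s) = 137.4 J.
Photons incident: 137.4 / 6.970e-19 = 1.971e20, i.e. 1.971e20/6.022e23 = 3.273e-4 mol.
Fraction absorbed: 1 − 10^(−1.28) = 0.9475.
Photons absorbed: 0.9475 × 3.273e-4 = 3.101e-4 mol.
Product formed: 0.726 × 3.101e-4 = 2.251e-4 mol.
Rate: 2.251e-4 / 1620 s = 1.4e-7 mol s⁻¹.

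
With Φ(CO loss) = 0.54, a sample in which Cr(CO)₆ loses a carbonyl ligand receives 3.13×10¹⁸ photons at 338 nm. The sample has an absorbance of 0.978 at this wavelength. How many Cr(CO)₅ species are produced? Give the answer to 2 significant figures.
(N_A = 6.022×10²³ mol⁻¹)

Moles of photons: 3.13×10¹⁸ / 6.022×10²³ = 5.198×10⁻⁶ mol.
Fraction absorbed: 1 − 10^(−0.978) = 0.8948.
Photons absorbed: 0.8948 × 5.198×10⁻⁶ = 4.651×10⁻⁶ mol.
Product: Φ × n_abs = 0.54 × 4.651×10⁻⁶ = 2.512×10⁻⁶ mol.
As a count: 2.512×10⁻⁶ × 6.022×10²³ = 1.5×10¹⁸.

1.5×10¹⁸ species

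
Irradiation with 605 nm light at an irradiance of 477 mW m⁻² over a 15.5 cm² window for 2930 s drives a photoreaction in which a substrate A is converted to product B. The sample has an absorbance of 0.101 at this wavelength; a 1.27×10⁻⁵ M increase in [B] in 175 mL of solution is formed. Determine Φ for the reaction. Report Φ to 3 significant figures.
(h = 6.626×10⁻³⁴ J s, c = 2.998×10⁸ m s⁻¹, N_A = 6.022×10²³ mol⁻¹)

Product: (1.27×10⁻⁵ M)(0.175 L) = 2.223×10⁻⁶ mol.
Photon energy at 605 nm: hc/λ = (6.626×10⁻³⁴)(2.998×10⁸)/(605×10⁻⁹) = 3.283×10⁻¹⁹ J.
Energy delivered: (477 mW m⁻²)(15.5×10⁻⁴ m²)(2930 s) = 2.166 J.
Photons incident: 2.166 / 3.283×10⁻¹⁹ = 6.598×10¹⁸, i.e. 6.598×10¹⁸/6.022×10²³ = 1.096×10⁻⁵ mol.
Fraction absorbed: 1 − 10^(−0.101) = 0.2075.
Photons absorbed: 0.2075 × 1.096×10⁻⁵ = 2.274×10⁻⁶ mol.
Φ = 2.223×10⁻⁶ mol / 2.274×10⁻⁶ mol photons = 0.978.

Φ = 0.978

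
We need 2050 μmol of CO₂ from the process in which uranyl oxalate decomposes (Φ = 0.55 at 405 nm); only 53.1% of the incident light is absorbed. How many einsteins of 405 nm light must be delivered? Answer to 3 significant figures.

0.00702 einstein

Product: 2050 μmol = 0.00205 mol.
Photons that must be absorbed: 0.00205 / 0.55 = 0.003727 mol.
Incident photons needed: 0.003727 / 0.531 = 0.007019 mol.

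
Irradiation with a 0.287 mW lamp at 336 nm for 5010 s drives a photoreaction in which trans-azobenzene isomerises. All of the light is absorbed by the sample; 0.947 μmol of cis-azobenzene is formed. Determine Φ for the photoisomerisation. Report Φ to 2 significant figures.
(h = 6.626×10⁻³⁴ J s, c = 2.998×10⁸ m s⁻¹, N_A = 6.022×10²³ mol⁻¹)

Product: 0.947 μmol = 9.47×10⁻⁷ mol.
Photon energy at 336 nm: hc/λ = (6.626×10⁻³⁴)(2.998×10⁸)/(336×10⁻⁹) = 5.912×10⁻¹⁹ J.
Energy delivered: (0.287 mW)(5010 s) = 1.438 J.
Photons incident: 1.438 / 5.912×10⁻¹⁹ = 2.432×10¹⁸, i.e. 2.432×10¹⁸/6.022×10²³ = 4.039×10⁻⁶ mol.
Φ = 9.47×10⁻⁷ mol / 4.039×10⁻⁶ mol photons = 0.23.

Φ = 0.23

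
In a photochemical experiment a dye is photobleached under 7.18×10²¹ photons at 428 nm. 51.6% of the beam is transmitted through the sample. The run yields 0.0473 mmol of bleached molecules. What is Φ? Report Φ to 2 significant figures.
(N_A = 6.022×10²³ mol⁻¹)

Product: 0.0473 mmol = 4.73×10⁻⁵ mol.
Moles of photons: 7.18×10²¹ / 6.022×10²³ = 0.01192 mol.
Fraction absorbed: 1 − 51.6/100 = 0.4840.
Photons absorbed: 0.4840 × 0.01192 = 0.005769 mol.
Φ = 4.73×10⁻⁵ mol / 0.005769 mol photons = 0.0082.

Φ = 0.0082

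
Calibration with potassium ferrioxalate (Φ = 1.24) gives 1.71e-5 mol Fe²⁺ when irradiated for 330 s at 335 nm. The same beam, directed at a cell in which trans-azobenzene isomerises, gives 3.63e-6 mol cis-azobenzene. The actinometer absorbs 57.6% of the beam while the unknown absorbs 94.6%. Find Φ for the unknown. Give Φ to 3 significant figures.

Φ = 0.160

Photons absorbed by the actinometer: 1.71e-5 / 1.24 = 1.379e-5 mol.
Incident flux: 1.379e-5 / 0.576 = 2.394e-5 einstein.
Absorbed by unknown: 0.946 × 2.394e-5 = 2.265e-5 mol.
Φ(unknown) = 3.63e-6 / 2.265e-5 = 0.160.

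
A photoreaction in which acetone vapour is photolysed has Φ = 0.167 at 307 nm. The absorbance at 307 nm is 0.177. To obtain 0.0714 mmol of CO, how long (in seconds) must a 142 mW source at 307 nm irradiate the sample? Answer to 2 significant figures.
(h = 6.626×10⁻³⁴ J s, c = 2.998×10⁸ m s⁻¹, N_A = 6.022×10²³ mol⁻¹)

Product: 0.0714 mmol = 7.14×10⁻⁵ mol.
Photons that must be absorbed: 7.14×10⁻⁵ / 0.167 = 4.275×10⁻⁴ mol.
Fraction absorbed: 1 − 10^(−0.177) = 0.3347.
Incident photons needed: 4.275×10⁻⁴ / 0.3347 = 0.001277 mol.
Photon energy: hc/λ = 6.471×10⁻¹⁹ J; per mole, 3.897×10⁵ J mol⁻¹.
Energy required: 0.001277 × 3.897×10⁵ = 497.6 J.
Time: 497.6 J / 0.142 W = 3500 s.

t ≈ 3500 s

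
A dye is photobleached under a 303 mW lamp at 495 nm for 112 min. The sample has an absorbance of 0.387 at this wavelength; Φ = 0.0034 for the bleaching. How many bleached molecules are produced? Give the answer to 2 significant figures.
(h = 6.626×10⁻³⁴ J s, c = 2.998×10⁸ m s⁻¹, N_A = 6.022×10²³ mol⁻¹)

Photon energy at 495 nm: hc/λ = (6.626×10⁻³⁴)(2.998×10⁸)/(495×10⁻⁹) = 4.013×10⁻¹⁹ J.
Energy delivered: (303 mW)(6720 s) = 2036 J.
Photons incident: 2036 / 4.013×10⁻¹⁹ = 5.074×10²¹, i.e. 5.074×10²¹/6.022×10²³ = 0.008426 mol.
Fraction absorbed: 1 − 10^(−0.387) = 0.5898.
Photons absorbed: 0.5898 × 0.008426 = 0.004970 mol.
Product: Φ × n_abs = 0.0034 × 0.004970 = 1.690×10⁻⁵ mol.
As a count: 1.690×10⁻⁵ × 6.022×10²³ = 1.0×10¹⁹.

1.0×10¹⁹ bleached molecules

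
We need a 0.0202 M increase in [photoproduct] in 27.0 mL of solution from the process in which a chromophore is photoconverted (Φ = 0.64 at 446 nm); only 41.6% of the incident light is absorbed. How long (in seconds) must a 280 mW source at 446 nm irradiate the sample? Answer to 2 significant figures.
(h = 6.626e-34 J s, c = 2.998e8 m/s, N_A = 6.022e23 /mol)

t ≈ 2000 s

Product: (0.0202 M)(0.027 L) = 5.454e-4 mol.
Photons that must be absorbed: 5.454e-4 / 0.64 = 8.522e-4 mol.
Incident photons needed: 8.522e-4 / 0.416 = 0.002049 mol.
Photon energy: hc/λ = 4.454e-19 J; per mole, 2.682e5 J mol⁻¹.
Energy required: 0.002049 × 2.682e5 = 549.5 J.
Time: 549.5 J / 0.28 W = 2000 s.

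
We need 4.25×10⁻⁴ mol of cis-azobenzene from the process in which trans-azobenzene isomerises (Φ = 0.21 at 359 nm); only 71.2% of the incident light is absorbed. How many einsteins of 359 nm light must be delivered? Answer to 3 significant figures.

Photons that must be absorbed: 4.25×10⁻⁴ / 0.21 = 0.002024 mol.
Incident photons needed: 0.002024 / 0.712 = 0.002843 mol.

0.00284 einstein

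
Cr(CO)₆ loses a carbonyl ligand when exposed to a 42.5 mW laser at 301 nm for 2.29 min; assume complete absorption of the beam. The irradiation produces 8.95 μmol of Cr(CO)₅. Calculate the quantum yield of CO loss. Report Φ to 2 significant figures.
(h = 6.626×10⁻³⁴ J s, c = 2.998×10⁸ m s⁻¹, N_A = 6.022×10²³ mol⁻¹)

Φ = 0.61

Product: 8.95 μmol = 8.95×10⁻⁶ mol.
Photon energy at 301 nm: hc/λ = (6.626×10⁻³⁴)(2.998×10⁸)/(301×10⁻⁹) = 6.600×10⁻¹⁹ J.
Energy delivered: (42.5 mW)(137.4 s) = 5.840 J.
Photons incident: 5.840 / 6.600×10⁻¹⁹ = 8.848×10¹⁸, i.e. 8.848×10¹⁸/6.022×10²³ = 1.469×10⁻⁵ mol.
Φ = 8.95×10⁻⁶ mol / 1.469×10⁻⁵ mol photons = 0.61.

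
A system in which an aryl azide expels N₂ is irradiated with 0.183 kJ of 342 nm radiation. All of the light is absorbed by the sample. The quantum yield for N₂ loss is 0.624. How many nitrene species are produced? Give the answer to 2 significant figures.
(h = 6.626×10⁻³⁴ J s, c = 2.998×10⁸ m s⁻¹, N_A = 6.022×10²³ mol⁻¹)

Photon energy at 342 nm: hc/λ = (6.626×10⁻³⁴)(2.998×10⁸)/(342×10⁻⁹) = 5.808×10⁻¹⁹ J.
Incident energy: 0.183 kJ = 183 J.
Photons incident: 183 / 5.808×10⁻¹⁹ = 3.151×10²⁰, i.e. 3.151×10²⁰/6.022×10²³ = 5.232×10⁻⁴ mol.
Product: Φ × n_abs = 0.624 × 5.232×10⁻⁴ = 3.265×10⁻⁴ mol.
As a count: 3.265×10⁻⁴ × 6.022×10²³ = 2.0×10²⁰.

2.0×10²⁰ species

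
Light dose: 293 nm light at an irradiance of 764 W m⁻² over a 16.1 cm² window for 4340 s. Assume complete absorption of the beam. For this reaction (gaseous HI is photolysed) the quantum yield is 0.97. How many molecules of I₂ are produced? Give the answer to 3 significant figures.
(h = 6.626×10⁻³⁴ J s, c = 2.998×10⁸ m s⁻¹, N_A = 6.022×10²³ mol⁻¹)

7.64×10²¹ molecules

Photon energy at 293 nm: hc/λ = (6.626×10⁻³⁴)(2.998×10⁸)/(293×10⁻⁹) = 6.780×10⁻¹⁹ J.
Energy delivered: (764 W m⁻²)(16.1×10⁻⁴ m²)(4340 s) = 5338 J.
Photons incident: 5338 / 6.780×10⁻¹⁹ = 7.873×10²¹, i.e. 7.873×10²¹/6.022×10²³ = 0.01307 mol.
Product: Φ × n_abs = 0.97 × 0.01307 = 0.01268 mol.
As a count: 0.01268 × 6.022×10²³ = 7.64×10²¹.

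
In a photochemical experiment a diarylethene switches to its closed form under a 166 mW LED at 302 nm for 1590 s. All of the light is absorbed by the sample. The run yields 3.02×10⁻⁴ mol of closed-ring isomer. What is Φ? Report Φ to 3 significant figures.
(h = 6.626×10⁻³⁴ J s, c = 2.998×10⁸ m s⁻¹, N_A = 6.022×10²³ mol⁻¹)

Photon energy at 302 nm: hc/λ = (6.626×10⁻³⁴)(2.998×10⁸)/(302×10⁻⁹) = 6.578×10⁻¹⁹ J.
Energy delivered: (166 mW)(1590 s) = 263.9 J.
Photons incident: 263.9 / 6.578×10⁻¹⁹ = 4.012×10²⁰, i.e. 4.012×10²⁰/6.022×10²³ = 6.662×10⁻⁴ mol.
Φ = 3.02×10⁻⁴ mol / 6.662×10⁻⁴ mol photons = 0.453.

Φ = 0.453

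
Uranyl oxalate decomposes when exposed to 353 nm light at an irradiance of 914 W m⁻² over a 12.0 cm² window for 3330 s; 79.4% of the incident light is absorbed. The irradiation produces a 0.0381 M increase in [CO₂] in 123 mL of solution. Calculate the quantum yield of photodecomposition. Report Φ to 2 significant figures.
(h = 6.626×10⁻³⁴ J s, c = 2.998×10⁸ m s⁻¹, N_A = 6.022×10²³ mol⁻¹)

Product: (0.0381 M)(0.123 L) = 0.004686 mol.
Photon energy at 353 nm: hc/λ = (6.626×10⁻³⁴)(2.998×10⁸)/(353×10⁻⁹) = 5.627×10⁻¹⁹ J.
Energy delivered: (914 W m⁻²)(12.0×10⁻⁴ m²)(3330 s) = 3652 J.
Photons incident: 3652 / 5.627×10⁻¹⁹ = 6.490×10²¹, i.e. 6.490×10²¹/6.022×10²³ = 0.01078 mol.
Photons absorbed: 0.794 × 0.01078 = 0.008559 mol.
Φ = 0.004686 mol / 0.008559 mol photons = 0.55.

Φ = 0.55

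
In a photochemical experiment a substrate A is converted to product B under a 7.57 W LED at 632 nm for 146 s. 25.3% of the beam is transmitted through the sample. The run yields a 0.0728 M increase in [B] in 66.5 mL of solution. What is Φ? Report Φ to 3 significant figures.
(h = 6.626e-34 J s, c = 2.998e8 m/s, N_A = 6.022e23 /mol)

Φ = 1.11

Product: (0.0728 M)(0.0665 L) = 0.004841 mol.
Photon energy at 632 nm: hc/λ = (6.626e-34)(2.998e8)/(632e-9) = 3.143e-19 J.
Energy delivered: (7.57 W)(146 s) = 1105 J.
Photons incident: 1105 / 3.143e-19 = 3.516e21, i.e. 3.516e21/6.022e23 = 0.005839 mol.
Fraction absorbed: 1 − 25.3/100 = 0.7470.
Photons absorbed: 0.7470 × 0.005839 = 0.004362 mol.
Φ = 0.004841 mol / 0.004362 mol photons = 1.11.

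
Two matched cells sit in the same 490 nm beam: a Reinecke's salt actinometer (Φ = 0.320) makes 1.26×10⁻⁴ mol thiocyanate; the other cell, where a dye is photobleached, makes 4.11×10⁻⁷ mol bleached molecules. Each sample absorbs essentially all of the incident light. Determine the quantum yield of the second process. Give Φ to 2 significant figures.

Φ = 0.0010

Photons absorbed by the actinometer: 1.26×10⁻⁴ / 0.320 = 3.938×10⁻⁴ mol.
Φ(unknown) = 4.11×10⁻⁷ / 3.938×10⁻⁴ = 0.0010.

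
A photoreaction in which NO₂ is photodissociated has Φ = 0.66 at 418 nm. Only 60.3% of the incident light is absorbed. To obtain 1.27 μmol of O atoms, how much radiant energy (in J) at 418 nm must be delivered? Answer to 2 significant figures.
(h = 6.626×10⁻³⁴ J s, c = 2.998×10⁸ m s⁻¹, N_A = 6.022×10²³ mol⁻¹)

Product: 1.27 μmol = 1.27×10⁻⁶ mol.
Photons that must be absorbed: 1.27×10⁻⁶ / 0.66 = 1.924×10⁻⁶ mol.
Incident photons needed: 1.924×10⁻⁶ / 0.603 = 3.191×10⁻⁶ mol.
Photon energy: hc/λ = 4.752×10⁻¹⁹ J; per mole, 2.862×10⁵ J mol⁻¹.
Energy required: 3.191×10⁻⁶ × 2.862×10⁵ = 0.91 J.

0.91 J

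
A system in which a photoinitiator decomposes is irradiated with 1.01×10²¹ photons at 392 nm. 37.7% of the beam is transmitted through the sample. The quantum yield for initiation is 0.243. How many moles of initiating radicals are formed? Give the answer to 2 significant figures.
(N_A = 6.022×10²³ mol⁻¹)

2.5×10⁻⁴ mol

Moles of photons: 1.01×10²¹ / 6.022×10²³ = 0.001677 mol.
Fraction absorbed: 1 − 37.7/100 = 0.6230.
Photons absorbed: 0.6230 × 0.001677 = 0.001045 mol.
Product: Φ × n_abs = 0.243 × 0.001045 = 2.539×10⁻⁴ mol.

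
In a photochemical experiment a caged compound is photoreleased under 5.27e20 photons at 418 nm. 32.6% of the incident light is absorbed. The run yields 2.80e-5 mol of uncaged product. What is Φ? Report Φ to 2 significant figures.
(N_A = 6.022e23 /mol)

Φ = 0.098

Moles of photons: 5.27e20 / 6.022e23 = 8.751e-4 mol.
Photons absorbed: 0.326 × 8.751e-4 = 2.853e-4 mol.
Φ = 2.80e-5 mol / 2.853e-4 mol photons = 0.098.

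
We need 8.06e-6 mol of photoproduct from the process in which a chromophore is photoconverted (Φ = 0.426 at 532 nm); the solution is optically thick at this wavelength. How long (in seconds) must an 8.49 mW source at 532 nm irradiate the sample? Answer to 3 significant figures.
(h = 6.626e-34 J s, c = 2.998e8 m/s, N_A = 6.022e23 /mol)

Photons that must be absorbed: 8.06e-6 / 0.426 = 1.892e-5 mol.
Photon energy: hc/λ = 3.734e-19 J; per mole, 2.249e5 J mol⁻¹.
Energy required: 1.892e-5 × 2.249e5 = 4.255 J.
Time: 4.255 J / 0.00849 W = 501 s.

t ≈ 501 s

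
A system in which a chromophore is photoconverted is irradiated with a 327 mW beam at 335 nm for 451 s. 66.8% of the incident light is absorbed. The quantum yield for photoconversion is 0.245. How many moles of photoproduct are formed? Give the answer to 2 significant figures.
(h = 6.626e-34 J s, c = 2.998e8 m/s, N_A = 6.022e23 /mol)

Photon energy at 335 nm: hc/λ = (6.626e-34)(2.998e8)/(335e-9) = 5.930e-19 J.
Energy delivered: (327 mW)(451 s) = 147.5 J.
Photons incident: 147.5 / 5.930e-19 = 2.487e20, i.e. 2.487e20/6.022e23 = 4.130e-4 mol.
Photons absorbed: 0.668 × 4.130e-4 = 2.759e-4 mol.
Product: Φ × n_abs = 0.245 × 2.759e-4 = 6.760e-5 mol.

6.8e-5 mol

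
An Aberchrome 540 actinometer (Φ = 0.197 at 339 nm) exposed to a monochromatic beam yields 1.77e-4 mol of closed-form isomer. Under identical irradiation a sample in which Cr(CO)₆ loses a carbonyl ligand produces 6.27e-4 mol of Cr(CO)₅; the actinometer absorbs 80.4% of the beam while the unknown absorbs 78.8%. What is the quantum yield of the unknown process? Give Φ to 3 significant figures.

Φ = 0.712

Photons absorbed by the actinometer: 1.77e-4 / 0.197 = 8.985e-4 mol.
Incident flux: 8.985e-4 / 0.804 = 0.001118 einstein.
Absorbed by unknown: 0.788 × 0.001118 = 8.810e-4 mol.
Φ(unknown) = 6.27e-4 / 8.810e-4 = 0.712.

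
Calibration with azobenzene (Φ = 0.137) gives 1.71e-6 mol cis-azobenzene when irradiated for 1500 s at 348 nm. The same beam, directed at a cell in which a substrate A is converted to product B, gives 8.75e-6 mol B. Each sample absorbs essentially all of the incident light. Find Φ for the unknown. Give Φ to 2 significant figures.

Photons absorbed by the actinometer: 1.71e-6 / 0.137 = 1.248e-5 mol.
Φ(unknown) = 8.75e-6 / 1.248e-5 = 0.70.

Φ = 0.70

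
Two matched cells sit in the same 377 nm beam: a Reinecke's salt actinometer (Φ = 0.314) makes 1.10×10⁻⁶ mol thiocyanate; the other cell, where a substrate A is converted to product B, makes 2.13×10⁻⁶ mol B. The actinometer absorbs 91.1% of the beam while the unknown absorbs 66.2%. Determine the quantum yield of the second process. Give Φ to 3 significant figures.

Photons absorbed by the actinometer: 1.10×10⁻⁶ / 0.314 = 3.503×10⁻⁶ mol.
Incident flux: 3.503×10⁻⁶ / 0.911 = 3.845×10⁻⁶ einstein.
Absorbed by unknown: 0.662 × 3.845×10⁻⁶ = 2.545×10⁻⁶ mol.
Φ(unknown) = 2.13×10⁻⁶ / 2.545×10⁻⁶ = 0.837.

Φ = 0.837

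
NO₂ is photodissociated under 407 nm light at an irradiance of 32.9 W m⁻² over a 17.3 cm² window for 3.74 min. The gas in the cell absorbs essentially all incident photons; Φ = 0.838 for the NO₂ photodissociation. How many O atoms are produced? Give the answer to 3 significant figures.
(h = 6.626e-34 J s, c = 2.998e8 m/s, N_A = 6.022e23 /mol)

2.19e19 atoms

Photon energy at 407 nm: hc/λ = (6.626e-34)(2.998e8)/(407e-9) = 4.881e-19 J.
Energy delivered: (32.9 W m⁻²)(17.3e-4 m²)(224.4 s) = 12.77 J.
Photons incident: 12.77 / 4.881e-19 = 2.616e19, i.e. 2.616e19/6.022e23 = 4.344e-5 mol.
Product: Φ × n_abs = 0.838 × 4.344e-5 = 3.640e-5 mol.
As a count: 3.640e-5 × 6.022e23 = 2.19e19.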